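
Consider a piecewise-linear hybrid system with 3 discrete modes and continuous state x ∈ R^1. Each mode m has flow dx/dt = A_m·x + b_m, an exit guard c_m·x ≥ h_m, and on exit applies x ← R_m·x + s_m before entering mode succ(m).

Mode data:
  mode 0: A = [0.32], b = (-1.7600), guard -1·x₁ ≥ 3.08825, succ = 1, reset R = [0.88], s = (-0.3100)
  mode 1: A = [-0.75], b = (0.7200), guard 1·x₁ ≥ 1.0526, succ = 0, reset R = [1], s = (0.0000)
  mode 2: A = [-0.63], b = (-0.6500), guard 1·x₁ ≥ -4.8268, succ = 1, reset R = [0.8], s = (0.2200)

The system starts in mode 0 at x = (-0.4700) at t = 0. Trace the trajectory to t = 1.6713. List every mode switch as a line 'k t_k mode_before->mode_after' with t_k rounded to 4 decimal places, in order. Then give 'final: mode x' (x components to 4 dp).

Mode 0: guard c·x = 3.0882 hit at Δt = 1.1364 (t = 1.1364), x⁻ = (-3.0882) → reset → x⁺ = (-3.0277), jump to mode 1
Mode 1: flow for 0.5349 to horizon, guard not reached → x = (-1.7099)

1 1.1364 0->1
final: 1 -1.7099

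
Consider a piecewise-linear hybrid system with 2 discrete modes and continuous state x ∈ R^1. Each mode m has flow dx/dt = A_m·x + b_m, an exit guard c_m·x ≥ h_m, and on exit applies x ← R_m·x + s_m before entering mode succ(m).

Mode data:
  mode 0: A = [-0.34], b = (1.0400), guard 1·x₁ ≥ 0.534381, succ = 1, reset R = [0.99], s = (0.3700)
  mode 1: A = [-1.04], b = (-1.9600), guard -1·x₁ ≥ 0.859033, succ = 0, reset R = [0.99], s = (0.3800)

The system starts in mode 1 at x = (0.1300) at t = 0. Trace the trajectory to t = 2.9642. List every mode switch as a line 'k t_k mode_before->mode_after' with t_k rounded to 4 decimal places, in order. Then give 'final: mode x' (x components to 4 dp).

Mode 1: guard c·x = 0.8590 hit at Δt = 0.6492 (t = 0.6492), x⁻ = (-0.8590) → reset → x⁺ = (-0.4704), jump to mode 0
Mode 0: guard c·x = 0.5344 hit at Δt = 0.9855 (t = 1.6347), x⁻ = (0.5344) → reset → x⁺ = (0.8990), jump to mode 1
Mode 1: guard c·x = 0.8590 hit at Δt = 0.9601 (t = 2.5948), x⁻ = (-0.8590) → reset → x⁺ = (-0.4704), jump to mode 0
Mode 0: flow for 0.3694 to horizon, guard not reached → x = (-0.0539)

1 0.6492 1->0
2 1.6347 0->1
3 2.5948 1->0
final: 0 -0.0539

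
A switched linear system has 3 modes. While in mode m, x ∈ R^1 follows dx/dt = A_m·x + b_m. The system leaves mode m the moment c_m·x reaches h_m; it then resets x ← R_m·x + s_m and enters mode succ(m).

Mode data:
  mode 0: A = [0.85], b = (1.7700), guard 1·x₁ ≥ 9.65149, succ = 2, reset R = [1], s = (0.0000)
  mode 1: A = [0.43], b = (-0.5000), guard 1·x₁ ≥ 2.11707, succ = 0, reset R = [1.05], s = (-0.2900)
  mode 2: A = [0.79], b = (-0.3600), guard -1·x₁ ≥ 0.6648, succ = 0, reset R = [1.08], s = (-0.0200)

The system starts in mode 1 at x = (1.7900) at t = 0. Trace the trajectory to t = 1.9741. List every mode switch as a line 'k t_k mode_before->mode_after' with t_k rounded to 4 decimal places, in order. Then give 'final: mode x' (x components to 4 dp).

1 0.9760 1->0
final: 0 7.2969

Mode 1: guard c·x = 2.1171 hit at Δt = 0.9760 (t = 0.9760), x⁻ = (2.1171) → reset → x⁺ = (1.9329), jump to mode 0
Mode 0: flow for 0.9981 to horizon, guard not reached → x = (7.2969)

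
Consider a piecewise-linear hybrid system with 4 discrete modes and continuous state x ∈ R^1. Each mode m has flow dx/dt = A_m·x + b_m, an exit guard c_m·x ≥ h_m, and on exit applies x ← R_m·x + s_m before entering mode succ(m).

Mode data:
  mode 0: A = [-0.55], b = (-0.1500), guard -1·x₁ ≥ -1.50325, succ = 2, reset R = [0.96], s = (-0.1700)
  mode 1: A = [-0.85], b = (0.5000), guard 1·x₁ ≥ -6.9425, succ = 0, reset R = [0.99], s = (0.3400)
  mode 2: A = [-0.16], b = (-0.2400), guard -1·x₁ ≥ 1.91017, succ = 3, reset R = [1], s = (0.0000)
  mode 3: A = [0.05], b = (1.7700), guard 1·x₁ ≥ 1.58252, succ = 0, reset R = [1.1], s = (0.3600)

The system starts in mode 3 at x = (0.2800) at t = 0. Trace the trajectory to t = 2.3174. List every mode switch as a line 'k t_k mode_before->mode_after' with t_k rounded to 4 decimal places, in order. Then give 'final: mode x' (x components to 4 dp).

Mode 3: guard c·x = 1.5825 hit at Δt = 0.7171 (t = 0.7171), x⁻ = (1.5825) → reset → x⁺ = (2.1008), jump to mode 0
Mode 0: guard c·x = -1.5032 hit at Δt = 0.5273 (t = 1.2444), x⁻ = (1.5033) → reset → x⁺ = (1.2731), jump to mode 2
Mode 2: flow for 1.0730 to horizon, guard not reached → x = (0.8357)

1 0.7171 3->0
2 1.2444 0->2
final: 2 0.8357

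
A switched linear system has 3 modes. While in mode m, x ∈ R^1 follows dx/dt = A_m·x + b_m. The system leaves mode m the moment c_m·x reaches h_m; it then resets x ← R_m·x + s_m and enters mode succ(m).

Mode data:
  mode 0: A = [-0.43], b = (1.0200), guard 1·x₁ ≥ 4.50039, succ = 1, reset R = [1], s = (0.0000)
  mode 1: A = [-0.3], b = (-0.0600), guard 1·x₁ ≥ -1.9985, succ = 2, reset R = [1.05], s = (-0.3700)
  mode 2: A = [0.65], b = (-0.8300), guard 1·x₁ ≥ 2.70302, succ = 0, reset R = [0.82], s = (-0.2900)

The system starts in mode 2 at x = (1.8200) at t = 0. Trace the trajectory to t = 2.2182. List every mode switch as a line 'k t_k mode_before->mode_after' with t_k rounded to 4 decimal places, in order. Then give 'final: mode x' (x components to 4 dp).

1 1.4853 2->0
final: 0 2.0469

Mode 2: guard c·x = 2.7030 hit at Δt = 1.4853 (t = 1.4853), x⁻ = (2.7030) → reset → x⁺ = (1.9265), jump to mode 0
Mode 0: flow for 0.7329 to horizon, guard not reached → x = (2.0469)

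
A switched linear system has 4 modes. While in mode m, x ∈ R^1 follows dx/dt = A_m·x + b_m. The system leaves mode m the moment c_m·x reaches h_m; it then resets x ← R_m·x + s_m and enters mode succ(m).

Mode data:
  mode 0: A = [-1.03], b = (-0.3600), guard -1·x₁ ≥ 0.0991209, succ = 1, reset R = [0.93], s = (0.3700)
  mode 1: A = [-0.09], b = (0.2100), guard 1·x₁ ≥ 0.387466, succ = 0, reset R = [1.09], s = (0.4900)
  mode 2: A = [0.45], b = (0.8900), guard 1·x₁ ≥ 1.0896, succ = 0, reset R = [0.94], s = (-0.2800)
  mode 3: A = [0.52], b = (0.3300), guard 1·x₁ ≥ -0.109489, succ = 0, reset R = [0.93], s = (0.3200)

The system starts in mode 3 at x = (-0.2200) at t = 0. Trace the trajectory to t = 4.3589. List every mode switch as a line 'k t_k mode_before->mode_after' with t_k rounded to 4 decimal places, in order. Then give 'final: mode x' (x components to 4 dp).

1 0.4544 3->0
2 1.2491 0->1
3 1.8582 1->0
4 3.4284 0->1
5 4.0375 1->0
final: 0 0.5567

Mode 3: guard c·x = -0.1095 hit at Δt = 0.4544 (t = 0.4544), x⁻ = (-0.1095) → reset → x⁺ = (0.2182), jump to mode 0
Mode 0: guard c·x = 0.0991 hit at Δt = 0.7947 (t = 1.2491), x⁻ = (-0.0991) → reset → x⁺ = (0.2778), jump to mode 1
Mode 1: guard c·x = 0.3875 hit at Δt = 0.6091 (t = 1.8582), x⁻ = (0.3875) → reset → x⁺ = (0.9123), jump to mode 0
Mode 0: guard c·x = 0.0991 hit at Δt = 1.5702 (t = 3.4284), x⁻ = (-0.0991) → reset → x⁺ = (0.2778), jump to mode 1
Mode 1: guard c·x = 0.3875 hit at Δt = 0.6091 (t = 4.0375), x⁻ = (0.3875) → reset → x⁺ = (0.9123), jump to mode 0
Mode 0: flow for 0.3214 to horizon, guard not reached → x = (0.5567)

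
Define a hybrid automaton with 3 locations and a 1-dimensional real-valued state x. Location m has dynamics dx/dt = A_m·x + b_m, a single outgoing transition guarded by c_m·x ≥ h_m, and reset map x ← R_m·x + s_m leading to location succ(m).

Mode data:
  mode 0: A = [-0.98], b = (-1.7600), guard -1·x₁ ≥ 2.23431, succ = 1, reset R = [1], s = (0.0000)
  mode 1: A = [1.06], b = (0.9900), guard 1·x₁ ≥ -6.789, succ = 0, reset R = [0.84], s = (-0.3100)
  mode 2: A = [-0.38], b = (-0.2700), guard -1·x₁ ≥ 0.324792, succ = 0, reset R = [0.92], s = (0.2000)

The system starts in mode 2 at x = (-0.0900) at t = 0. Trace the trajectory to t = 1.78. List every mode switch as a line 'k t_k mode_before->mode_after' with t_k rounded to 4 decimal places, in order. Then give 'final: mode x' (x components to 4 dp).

Mode 2: guard c·x = 0.3248 hit at Δt = 1.2511 (t = 1.2511), x⁻ = (-0.3248) → reset → x⁺ = (-0.0988), jump to mode 0
Mode 0: flow for 0.5289 to horizon, guard not reached → x = (-0.7853)

1 1.2511 2->0
final: 0 -0.7853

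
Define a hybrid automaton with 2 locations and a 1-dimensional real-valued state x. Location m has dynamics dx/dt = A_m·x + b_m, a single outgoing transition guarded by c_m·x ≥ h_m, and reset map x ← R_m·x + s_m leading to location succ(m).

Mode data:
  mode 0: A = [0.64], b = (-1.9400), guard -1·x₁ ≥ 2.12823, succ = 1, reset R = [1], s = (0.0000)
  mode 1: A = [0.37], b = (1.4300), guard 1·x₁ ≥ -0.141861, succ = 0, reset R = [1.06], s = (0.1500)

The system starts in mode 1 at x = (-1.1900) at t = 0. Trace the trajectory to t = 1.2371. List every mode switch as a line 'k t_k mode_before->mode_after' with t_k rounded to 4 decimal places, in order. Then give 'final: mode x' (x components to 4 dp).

Mode 1: guard c·x = -0.1419 hit at Δt = 0.8936 (t = 0.8936), x⁻ = (-0.1419) → reset → x⁺ = (-0.0004), jump to mode 0
Mode 0: flow for 0.3435 to horizon, guard not reached → x = (-0.7458)

1 0.8936 1->0
final: 0 -0.7458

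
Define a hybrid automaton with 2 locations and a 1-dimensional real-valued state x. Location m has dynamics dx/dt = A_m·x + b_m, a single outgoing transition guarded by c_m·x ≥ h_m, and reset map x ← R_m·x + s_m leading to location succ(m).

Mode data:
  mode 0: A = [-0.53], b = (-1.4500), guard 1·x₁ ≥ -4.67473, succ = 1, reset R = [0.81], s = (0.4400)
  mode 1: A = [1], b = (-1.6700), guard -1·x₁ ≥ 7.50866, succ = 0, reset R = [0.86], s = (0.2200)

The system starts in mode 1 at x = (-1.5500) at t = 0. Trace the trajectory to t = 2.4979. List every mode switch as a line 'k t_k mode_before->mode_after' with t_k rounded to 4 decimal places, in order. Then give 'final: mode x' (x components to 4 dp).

1 1.0475 1->0
2 2.1628 0->1
final: 1 -5.3435

Mode 1: guard c·x = 7.5087 hit at Δt = 1.0475 (t = 1.0475), x⁻ = (-7.5087) → reset → x⁺ = (-6.2374), jump to mode 0
Mode 0: guard c·x = -4.6747 hit at Δt = 1.1153 (t = 2.1628), x⁻ = (-4.6747) → reset → x⁺ = (-3.3465), jump to mode 1
Mode 1: flow for 0.3351 to horizon, guard not reached → x = (-5.3435)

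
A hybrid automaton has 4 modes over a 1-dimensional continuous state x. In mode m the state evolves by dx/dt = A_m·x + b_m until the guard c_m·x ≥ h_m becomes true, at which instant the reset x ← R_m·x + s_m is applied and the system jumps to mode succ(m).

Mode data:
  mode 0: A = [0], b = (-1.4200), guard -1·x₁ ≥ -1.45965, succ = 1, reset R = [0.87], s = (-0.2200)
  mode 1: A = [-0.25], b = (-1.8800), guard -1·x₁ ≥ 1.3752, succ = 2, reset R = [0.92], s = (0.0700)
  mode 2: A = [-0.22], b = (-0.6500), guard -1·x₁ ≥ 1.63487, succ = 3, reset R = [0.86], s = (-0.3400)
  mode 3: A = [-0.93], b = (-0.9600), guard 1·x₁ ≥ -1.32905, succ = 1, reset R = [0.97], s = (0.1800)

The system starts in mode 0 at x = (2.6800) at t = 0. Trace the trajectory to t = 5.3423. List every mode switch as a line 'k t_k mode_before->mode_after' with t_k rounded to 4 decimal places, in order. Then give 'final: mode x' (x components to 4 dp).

Mode 0: guard c·x = -1.4596 hit at Δt = 0.8594 (t = 0.8594), x⁻ = (1.4596) → reset → x⁺ = (1.0499), jump to mode 1
Mode 1: guard c·x = 1.3752 hit at Δt = 1.3306 (t = 2.1900), x⁻ = (-1.3752) → reset → x⁺ = (-1.1952), jump to mode 2
Mode 2: guard c·x = 1.6349 hit at Δt = 1.3071 (t = 3.4971), x⁻ = (-1.6349) → reset → x⁺ = (-1.7460), jump to mode 3
Mode 3: guard c·x = -1.3291 hit at Δt = 0.9435 (t = 4.4406), x⁻ = (-1.3291) → reset → x⁺ = (-1.1092), jump to mode 1
Mode 1: guard c·x = 1.3752 hit at Δt = 0.1695 (t = 4.6102), x⁻ = (-1.3752) → reset → x⁺ = (-1.1952), jump to mode 2
Mode 2: flow for 0.7321 to horizon, guard not reached → x = (-1.4569)

1 0.8594 0->1
2 2.1900 1->2
3 3.4971 2->3
4 4.4406 3->1
5 4.6102 1->2
final: 2 -1.4569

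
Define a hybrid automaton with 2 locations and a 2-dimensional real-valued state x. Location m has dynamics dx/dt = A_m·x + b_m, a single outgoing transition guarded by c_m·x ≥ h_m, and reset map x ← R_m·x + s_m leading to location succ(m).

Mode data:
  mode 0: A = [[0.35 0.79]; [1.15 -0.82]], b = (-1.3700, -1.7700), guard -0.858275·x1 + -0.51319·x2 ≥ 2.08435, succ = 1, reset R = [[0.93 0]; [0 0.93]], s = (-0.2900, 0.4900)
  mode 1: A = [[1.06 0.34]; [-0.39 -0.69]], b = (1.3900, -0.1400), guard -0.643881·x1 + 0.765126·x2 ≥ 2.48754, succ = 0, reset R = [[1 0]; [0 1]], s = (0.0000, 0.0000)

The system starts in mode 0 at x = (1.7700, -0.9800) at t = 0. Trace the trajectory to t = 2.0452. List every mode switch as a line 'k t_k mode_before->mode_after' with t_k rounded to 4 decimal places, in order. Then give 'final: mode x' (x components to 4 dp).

1 1.5732 0->1
final: 1 -1.9349 -0.5976

Mode 0: guard c·x = 2.0844 hit at Δt = 1.5732 (t = 1.5732), x⁻ = (-1.3856, -1.7443) → reset → x⁺ = (-1.5786, -1.1322), jump to mode 1
Mode 1: flow for 0.4720 to horizon, guard not reached → x = (-1.9349, -0.5976)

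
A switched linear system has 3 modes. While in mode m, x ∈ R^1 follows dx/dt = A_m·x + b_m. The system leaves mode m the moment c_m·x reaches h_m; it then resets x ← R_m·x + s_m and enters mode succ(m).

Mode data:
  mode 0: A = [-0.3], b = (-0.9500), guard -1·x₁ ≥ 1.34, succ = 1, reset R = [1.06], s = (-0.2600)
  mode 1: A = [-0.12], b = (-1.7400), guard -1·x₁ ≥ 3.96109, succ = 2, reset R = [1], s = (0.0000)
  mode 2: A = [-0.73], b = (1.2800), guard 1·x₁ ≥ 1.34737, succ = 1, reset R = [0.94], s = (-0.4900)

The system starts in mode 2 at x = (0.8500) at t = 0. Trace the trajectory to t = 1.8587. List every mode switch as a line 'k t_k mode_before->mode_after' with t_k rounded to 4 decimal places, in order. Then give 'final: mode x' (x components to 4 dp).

1 1.0955 2->1
final: 1 -0.5604

Mode 2: guard c·x = 1.3474 hit at Δt = 1.0955 (t = 1.0955), x⁻ = (1.3474) → reset → x⁺ = (0.7765), jump to mode 1
Mode 1: flow for 0.7632 to horizon, guard not reached → x = (-0.5604)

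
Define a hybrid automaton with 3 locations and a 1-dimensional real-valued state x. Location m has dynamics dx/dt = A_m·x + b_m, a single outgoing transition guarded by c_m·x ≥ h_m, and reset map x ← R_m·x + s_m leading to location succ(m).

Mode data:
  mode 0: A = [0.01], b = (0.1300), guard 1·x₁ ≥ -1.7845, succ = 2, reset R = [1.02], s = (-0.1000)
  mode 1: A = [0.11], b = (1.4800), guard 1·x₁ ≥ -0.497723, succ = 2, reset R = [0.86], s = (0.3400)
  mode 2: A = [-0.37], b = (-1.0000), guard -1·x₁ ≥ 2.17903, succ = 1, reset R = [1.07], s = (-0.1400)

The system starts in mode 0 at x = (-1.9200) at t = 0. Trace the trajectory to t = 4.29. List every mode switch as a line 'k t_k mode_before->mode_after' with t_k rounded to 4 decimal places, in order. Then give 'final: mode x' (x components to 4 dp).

1 1.2155 0->2
2 2.3010 2->1
3 3.8035 1->2
final: 2 -0.5187

Mode 0: guard c·x = -1.7845 hit at Δt = 1.2155 (t = 1.2155), x⁻ = (-1.7845) → reset → x⁺ = (-1.9202), jump to mode 2
Mode 2: guard c·x = 2.1790 hit at Δt = 1.0855 (t = 2.3010), x⁻ = (-2.1790) → reset → x⁺ = (-2.4716), jump to mode 1
Mode 1: guard c·x = -0.4977 hit at Δt = 1.5025 (t = 3.8035), x⁻ = (-0.4977) → reset → x⁺ = (-0.0880), jump to mode 2
Mode 2: flow for 0.4865 to horizon, guard not reached → x = (-0.5187)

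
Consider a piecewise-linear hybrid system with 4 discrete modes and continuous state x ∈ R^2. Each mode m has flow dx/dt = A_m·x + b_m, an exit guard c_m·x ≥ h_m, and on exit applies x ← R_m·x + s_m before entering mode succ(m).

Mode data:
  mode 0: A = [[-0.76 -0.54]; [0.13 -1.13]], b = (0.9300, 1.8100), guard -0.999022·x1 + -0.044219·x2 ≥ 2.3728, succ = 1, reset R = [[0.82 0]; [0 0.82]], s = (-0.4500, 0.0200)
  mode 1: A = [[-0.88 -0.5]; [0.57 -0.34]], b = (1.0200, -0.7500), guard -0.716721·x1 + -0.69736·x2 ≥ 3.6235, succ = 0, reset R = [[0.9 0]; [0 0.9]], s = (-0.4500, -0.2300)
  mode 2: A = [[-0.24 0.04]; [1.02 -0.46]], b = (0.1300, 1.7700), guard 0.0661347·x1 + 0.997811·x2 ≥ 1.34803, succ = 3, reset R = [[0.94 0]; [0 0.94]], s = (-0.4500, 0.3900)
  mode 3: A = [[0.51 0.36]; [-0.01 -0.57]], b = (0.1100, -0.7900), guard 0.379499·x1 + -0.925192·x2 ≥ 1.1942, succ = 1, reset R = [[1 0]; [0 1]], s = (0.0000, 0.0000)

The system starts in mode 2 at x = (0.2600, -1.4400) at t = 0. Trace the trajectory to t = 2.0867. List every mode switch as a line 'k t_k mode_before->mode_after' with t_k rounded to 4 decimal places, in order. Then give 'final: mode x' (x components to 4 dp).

Mode 2: guard c·x = 1.3480 hit at Δt = 1.3616 (t = 1.3616), x⁻ = (0.3456, 1.3281) → reset → x⁺ = (-0.1252, 1.6384), jump to mode 3
Mode 3: flow for 0.7251 to horizon, guard not reached → x = (0.2699, 0.6140)

1 1.3616 2->3
final: 3 0.2699 0.6140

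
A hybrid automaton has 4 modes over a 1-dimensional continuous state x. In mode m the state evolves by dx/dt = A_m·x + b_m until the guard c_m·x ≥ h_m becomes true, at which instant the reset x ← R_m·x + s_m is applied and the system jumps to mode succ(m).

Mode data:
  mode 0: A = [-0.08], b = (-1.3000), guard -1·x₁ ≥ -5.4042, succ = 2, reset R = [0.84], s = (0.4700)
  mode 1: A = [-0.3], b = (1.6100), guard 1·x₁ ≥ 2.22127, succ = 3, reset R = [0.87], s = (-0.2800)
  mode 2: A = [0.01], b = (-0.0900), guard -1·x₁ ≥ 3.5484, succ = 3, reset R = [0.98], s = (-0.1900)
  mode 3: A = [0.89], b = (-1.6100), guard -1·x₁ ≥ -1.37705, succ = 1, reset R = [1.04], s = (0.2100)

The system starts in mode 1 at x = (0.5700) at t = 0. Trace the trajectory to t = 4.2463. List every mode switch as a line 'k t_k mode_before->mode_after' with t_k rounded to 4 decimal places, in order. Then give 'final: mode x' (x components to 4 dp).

Mode 1: guard c·x = 2.2213 hit at Δt = 1.4066 (t = 1.4066), x⁻ = (2.2213) → reset → x⁺ = (1.6525), jump to mode 3
Mode 3: guard c·x = -1.3771 hit at Δt = 1.1408 (t = 2.5474), x⁻ = (1.3771) → reset → x⁺ = (1.6421), jump to mode 1
Mode 1: guard c·x = 2.2213 hit at Δt = 0.5633 (t = 3.1108), x⁻ = (2.2213) → reset → x⁺ = (1.6525), jump to mode 3
Mode 3: flow for 1.1355 to horizon, guard not reached → x = (1.3791)

1 1.4066 1->3
2 2.5474 3->1
3 3.1108 1->3
final: 3 1.3791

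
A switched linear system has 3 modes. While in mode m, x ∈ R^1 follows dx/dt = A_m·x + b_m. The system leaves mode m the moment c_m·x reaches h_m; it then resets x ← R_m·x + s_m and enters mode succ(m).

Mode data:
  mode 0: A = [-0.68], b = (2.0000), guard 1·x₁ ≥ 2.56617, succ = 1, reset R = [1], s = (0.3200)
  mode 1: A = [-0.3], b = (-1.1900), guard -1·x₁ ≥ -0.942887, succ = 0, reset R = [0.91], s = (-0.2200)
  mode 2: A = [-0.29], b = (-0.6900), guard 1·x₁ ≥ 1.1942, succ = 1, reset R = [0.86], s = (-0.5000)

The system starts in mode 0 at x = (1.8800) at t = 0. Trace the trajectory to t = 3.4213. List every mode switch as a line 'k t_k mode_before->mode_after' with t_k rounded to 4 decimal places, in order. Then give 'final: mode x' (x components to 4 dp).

Mode 0: guard c·x = 2.5662 hit at Δt = 1.5297 (t = 1.5297), x⁻ = (2.5662) → reset → x⁺ = (2.8862), jump to mode 1
Mode 1: guard c·x = -0.9429 hit at Δt = 1.1116 (t = 2.6413), x⁻ = (0.9429) → reset → x⁺ = (0.6380), jump to mode 0
Mode 0: flow for 0.7800 to horizon, guard not reached → x = (1.5861)

1 1.5297 0->1
2 2.6413 1->0
final: 0 1.5861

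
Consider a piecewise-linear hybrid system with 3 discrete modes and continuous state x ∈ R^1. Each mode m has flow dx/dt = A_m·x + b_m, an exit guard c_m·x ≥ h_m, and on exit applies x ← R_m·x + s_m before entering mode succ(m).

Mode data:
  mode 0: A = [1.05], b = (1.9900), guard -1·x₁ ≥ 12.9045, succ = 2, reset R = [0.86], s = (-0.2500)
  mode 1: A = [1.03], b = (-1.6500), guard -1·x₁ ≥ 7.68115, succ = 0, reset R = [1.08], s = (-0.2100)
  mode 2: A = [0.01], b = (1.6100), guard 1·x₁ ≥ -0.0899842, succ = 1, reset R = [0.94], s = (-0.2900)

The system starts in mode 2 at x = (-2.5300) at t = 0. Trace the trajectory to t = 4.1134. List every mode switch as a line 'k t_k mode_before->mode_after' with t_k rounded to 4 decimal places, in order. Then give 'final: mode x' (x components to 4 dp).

Mode 2: guard c·x = -0.0900 hit at Δt = 1.5280 (t = 1.5280), x⁻ = (-0.0900) → reset → x⁺ = (-0.3746), jump to mode 1
Mode 1: guard c·x = 7.6811 hit at Δt = 1.5018 (t = 3.0298), x⁻ = (-7.6812) → reset → x⁺ = (-8.5056), jump to mode 0
Mode 0: guard c·x = 12.9045 hit at Δt = 0.4858 (t = 3.5156), x⁻ = (-12.9045) → reset → x⁺ = (-11.3479), jump to mode 2
Mode 2: flow for 0.5978 to horizon, guard not reached → x = (-10.4506)

1 1.5280 2->1
2 3.0298 1->0
3 3.5156 0->2
final: 2 -10.4506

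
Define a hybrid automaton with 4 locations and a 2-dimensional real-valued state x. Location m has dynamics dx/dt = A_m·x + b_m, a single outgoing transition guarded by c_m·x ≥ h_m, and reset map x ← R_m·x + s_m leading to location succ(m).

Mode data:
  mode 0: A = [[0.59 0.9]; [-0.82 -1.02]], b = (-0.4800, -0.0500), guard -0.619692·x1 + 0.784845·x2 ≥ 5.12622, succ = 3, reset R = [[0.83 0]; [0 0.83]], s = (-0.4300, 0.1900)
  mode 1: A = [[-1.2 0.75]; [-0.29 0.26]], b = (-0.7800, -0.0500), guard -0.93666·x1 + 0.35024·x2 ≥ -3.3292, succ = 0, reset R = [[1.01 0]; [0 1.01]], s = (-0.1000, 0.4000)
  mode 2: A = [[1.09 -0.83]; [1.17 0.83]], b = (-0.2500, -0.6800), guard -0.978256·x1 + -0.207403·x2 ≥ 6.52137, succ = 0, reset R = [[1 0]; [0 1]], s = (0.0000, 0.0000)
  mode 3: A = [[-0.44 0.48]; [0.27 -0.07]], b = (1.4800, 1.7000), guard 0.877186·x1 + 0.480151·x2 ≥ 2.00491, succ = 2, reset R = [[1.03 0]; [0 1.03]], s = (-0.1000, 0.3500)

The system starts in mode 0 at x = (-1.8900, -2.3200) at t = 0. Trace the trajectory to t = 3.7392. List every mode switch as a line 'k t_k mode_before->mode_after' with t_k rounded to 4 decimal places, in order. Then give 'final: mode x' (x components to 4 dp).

1 1.3480 0->3
2 2.9133 3->2
final: 2 -4.5202 4.8422

Mode 0: guard c·x = 5.1262 hit at Δt = 1.3480 (t = 1.3480), x⁻ = (-5.7106, 2.0226) → reset → x⁺ = (-5.1698, 1.8687), jump to mode 3
Mode 3: guard c·x = 2.0049 hit at Δt = 1.5653 (t = 2.9133), x⁻ = (0.4465, 3.3599) → reset → x⁺ = (0.3599, 3.8107), jump to mode 2
Mode 2: flow for 0.8259 to horizon, guard not reached → x = (-4.5202, 4.8422)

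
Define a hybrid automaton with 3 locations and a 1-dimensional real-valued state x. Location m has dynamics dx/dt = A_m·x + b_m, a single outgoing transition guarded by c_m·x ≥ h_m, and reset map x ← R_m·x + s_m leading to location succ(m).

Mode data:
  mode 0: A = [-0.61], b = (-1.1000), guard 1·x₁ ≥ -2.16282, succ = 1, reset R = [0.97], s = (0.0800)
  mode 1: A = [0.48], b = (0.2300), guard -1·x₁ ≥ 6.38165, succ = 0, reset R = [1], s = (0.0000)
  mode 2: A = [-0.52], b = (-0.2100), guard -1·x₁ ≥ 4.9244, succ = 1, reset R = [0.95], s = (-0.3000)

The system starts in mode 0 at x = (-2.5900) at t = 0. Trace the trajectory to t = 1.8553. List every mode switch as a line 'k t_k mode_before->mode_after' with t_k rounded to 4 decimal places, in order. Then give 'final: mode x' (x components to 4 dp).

1 1.2837 0->1
final: 1 -2.5037

Mode 0: guard c·x = -2.1628 hit at Δt = 1.2837 (t = 1.2837), x⁻ = (-2.1628) → reset → x⁺ = (-2.0179), jump to mode 1
Mode 1: flow for 0.5716 to horizon, guard not reached → x = (-2.5037)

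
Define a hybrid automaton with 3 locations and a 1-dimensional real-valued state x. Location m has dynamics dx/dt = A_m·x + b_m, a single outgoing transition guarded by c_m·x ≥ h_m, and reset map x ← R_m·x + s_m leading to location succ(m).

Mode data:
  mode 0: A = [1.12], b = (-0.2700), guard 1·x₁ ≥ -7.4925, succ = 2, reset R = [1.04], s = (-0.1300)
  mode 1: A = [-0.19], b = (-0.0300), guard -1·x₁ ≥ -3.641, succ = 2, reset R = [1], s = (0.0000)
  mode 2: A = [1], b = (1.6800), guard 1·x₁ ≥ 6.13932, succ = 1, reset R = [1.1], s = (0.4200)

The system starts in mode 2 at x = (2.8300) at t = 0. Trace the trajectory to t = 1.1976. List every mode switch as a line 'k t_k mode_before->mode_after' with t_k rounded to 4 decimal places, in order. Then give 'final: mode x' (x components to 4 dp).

Mode 2: guard c·x = 6.1393 hit at Δt = 0.5503 (t = 0.5503), x⁻ = (6.1393) → reset → x⁺ = (7.1733), jump to mode 1
Mode 1: flow for 0.6473 to horizon, guard not reached → x = (6.3249)

1 0.5503 2->1
final: 1 6.3249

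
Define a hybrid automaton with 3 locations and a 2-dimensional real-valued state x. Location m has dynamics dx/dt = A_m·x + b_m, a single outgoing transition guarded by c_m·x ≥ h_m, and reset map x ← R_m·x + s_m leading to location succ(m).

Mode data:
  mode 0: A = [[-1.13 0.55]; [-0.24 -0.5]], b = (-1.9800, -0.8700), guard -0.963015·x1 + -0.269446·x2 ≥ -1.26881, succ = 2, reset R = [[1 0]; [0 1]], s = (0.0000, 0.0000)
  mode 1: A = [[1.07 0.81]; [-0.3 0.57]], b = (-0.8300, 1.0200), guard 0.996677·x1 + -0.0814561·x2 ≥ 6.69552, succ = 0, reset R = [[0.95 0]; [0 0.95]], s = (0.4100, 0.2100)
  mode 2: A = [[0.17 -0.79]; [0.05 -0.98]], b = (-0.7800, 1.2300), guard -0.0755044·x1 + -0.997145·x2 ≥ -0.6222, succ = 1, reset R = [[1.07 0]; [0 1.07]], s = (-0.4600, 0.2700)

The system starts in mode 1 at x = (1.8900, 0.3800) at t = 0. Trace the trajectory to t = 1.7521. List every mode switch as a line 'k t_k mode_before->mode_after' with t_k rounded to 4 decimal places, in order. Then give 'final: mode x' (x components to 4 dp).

1 1.3071 1->0
final: 0 3.5174 -0.0736

Mode 1: guard c·x = 6.6955 hit at Δt = 1.3071 (t = 1.3071), x⁻ = (6.7807, 0.7687) → reset → x⁺ = (6.8516, 0.9403), jump to mode 0
Mode 0: flow for 0.4450 to horizon, guard not reached → x = (3.5174, -0.0736)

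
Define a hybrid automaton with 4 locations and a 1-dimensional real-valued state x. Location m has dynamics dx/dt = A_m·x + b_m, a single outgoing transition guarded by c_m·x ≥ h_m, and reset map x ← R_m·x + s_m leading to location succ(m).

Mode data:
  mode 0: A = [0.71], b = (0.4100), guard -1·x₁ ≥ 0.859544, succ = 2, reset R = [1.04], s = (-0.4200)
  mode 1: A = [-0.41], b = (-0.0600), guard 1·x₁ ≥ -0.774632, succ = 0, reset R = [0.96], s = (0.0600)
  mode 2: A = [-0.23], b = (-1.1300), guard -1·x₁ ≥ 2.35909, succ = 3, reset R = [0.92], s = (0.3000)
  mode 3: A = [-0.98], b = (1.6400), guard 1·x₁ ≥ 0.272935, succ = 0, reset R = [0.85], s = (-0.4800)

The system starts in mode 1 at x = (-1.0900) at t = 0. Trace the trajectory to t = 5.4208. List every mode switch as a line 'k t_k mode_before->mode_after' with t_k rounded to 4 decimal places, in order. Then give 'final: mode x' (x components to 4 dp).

Mode 1: guard c·x = -0.7746 hit at Δt = 0.9921 (t = 0.9921), x⁻ = (-0.7746) → reset → x⁺ = (-0.6836), jump to mode 0
Mode 0: guard c·x = 0.8595 hit at Δt = 1.3761 (t = 2.3682), x⁻ = (-0.8595) → reset → x⁺ = (-1.3139), jump to mode 2
Mode 2: guard c·x = 2.3591 hit at Δt = 1.4915 (t = 3.8597), x⁻ = (-2.3591) → reset → x⁺ = (-1.8704), jump to mode 3
Mode 3: guard c·x = 0.2729 hit at Δt = 0.9473 (t = 4.8070), x⁻ = (0.2729) → reset → x⁺ = (-0.2480), jump to mode 0
Mode 0: flow for 0.6138 to horizon, guard not reached → x = (-0.0681)

1 0.9921 1->0
2 2.3682 0->2
3 3.8597 2->3
4 4.8070 3->0
final: 0 -0.0681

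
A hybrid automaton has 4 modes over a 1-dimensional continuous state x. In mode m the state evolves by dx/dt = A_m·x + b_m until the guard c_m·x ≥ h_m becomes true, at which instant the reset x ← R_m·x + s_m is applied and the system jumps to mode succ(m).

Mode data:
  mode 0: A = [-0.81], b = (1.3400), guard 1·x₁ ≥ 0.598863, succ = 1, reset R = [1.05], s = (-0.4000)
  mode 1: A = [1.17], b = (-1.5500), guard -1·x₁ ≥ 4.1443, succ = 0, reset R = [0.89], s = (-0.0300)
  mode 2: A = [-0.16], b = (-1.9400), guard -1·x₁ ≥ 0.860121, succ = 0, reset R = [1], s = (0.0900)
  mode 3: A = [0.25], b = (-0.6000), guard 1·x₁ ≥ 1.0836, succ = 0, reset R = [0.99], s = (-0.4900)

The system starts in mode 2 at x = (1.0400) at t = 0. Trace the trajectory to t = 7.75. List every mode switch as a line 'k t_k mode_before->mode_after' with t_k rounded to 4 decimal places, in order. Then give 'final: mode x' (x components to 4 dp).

Mode 2: guard c·x = 0.8601 hit at Δt = 0.9742 (t = 0.9742), x⁻ = (-0.8601) → reset → x⁺ = (-0.7701), jump to mode 0
Mode 0: guard c·x = 0.5989 hit at Δt = 1.0267 (t = 2.0009), x⁻ = (0.5989) → reset → x⁺ = (0.2288), jump to mode 1
Mode 1: guard c·x = 4.1443 hit at Δt = 1.3739 (t = 3.3748), x⁻ = (-4.1443) → reset → x⁺ = (-3.7184), jump to mode 0
Mode 0: guard c·x = 0.5989 hit at Δt = 2.0091 (t = 5.3839), x⁻ = (0.5989) → reset → x⁺ = (0.2288), jump to mode 1
Mode 1: guard c·x = 4.1443 hit at Δt = 1.3739 (t = 6.7578), x⁻ = (-4.1443) → reset → x⁺ = (-3.7184), jump to mode 0
Mode 0: flow for 0.9922 to horizon, guard not reached → x = (-0.7509)

1 0.9742 2->0
2 2.0009 0->1
3 3.3748 1->0
4 5.3839 0->1
5 6.7578 1->0
final: 0 -0.7509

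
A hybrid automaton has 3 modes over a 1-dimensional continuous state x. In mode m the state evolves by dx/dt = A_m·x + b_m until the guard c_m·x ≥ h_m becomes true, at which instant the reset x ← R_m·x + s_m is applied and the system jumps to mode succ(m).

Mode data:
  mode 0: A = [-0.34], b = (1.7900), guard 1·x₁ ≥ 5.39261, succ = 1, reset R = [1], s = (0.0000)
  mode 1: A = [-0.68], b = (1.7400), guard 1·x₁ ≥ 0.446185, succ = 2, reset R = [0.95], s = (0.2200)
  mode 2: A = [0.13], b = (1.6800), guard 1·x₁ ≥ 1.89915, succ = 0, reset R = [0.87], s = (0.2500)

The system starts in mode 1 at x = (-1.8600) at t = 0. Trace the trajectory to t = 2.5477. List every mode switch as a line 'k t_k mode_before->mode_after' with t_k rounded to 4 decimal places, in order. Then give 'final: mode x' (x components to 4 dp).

Mode 1: guard c·x = 0.4462 hit at Δt = 1.0852 (t = 1.0852), x⁻ = (0.4462) → reset → x⁺ = (0.6439), jump to mode 2
Mode 2: guard c·x = 1.8991 hit at Δt = 0.6807 (t = 1.7659), x⁻ = (1.8992) → reset → x⁺ = (1.9023), jump to mode 0
Mode 0: flow for 0.7818 to horizon, guard not reached → x = (2.6871)

1 1.0852 1->2
2 1.7659 2->0
final: 0 2.6871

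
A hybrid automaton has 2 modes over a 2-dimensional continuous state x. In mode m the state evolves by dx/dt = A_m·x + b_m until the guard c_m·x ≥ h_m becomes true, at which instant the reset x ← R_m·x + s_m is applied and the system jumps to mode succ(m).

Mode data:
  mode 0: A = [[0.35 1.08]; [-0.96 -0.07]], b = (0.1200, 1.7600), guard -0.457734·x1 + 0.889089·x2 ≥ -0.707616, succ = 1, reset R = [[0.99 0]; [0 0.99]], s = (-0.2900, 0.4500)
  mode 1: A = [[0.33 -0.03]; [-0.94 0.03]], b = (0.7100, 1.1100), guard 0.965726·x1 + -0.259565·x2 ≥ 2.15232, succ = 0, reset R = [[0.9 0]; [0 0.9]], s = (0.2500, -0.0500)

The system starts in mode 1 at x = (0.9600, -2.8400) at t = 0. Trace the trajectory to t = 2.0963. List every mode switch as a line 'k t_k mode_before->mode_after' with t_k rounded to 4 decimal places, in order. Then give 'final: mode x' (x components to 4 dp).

Mode 1: guard c·x = 2.1523 hit at Δt = 0.4143 (t = 0.4143), x⁻ = (1.4537, -2.8833) → reset → x⁺ = (1.5584, -2.6450), jump to mode 0
Mode 0: guard c·x = -0.7076 hit at Δt = 1.0777 (t = 1.4920), x⁻ = (-0.4965, -1.0515) → reset → x⁺ = (-0.7815, -0.5910), jump to mode 1
Mode 1: flow for 0.6043 to horizon, guard not reached → x = (-0.4776, 0.4382)

1 0.4143 1->0
2 1.4920 0->1
final: 1 -0.4776 0.4382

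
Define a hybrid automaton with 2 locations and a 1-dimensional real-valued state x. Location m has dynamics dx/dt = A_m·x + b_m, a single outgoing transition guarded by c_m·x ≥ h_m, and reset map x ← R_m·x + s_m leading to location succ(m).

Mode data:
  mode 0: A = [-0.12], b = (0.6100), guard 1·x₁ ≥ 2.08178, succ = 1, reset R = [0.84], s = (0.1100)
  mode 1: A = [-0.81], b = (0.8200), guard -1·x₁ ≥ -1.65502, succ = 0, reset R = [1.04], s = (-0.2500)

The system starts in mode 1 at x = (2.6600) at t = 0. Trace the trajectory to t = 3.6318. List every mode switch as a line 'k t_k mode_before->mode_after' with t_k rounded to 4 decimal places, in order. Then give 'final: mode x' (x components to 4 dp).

1 1.1623 1->0
2 2.7053 0->1
3 3.0452 1->0
final: 0 1.7167

Mode 1: guard c·x = -1.6550 hit at Δt = 1.1623 (t = 1.1623), x⁻ = (1.6550) → reset → x⁺ = (1.4712), jump to mode 0
Mode 0: guard c·x = 2.0818 hit at Δt = 1.5430 (t = 2.7053), x⁻ = (2.0818) → reset → x⁺ = (1.8587), jump to mode 1
Mode 1: guard c·x = -1.6550 hit at Δt = 0.3399 (t = 3.0452), x⁻ = (1.6550) → reset → x⁺ = (1.4712), jump to mode 0
Mode 0: flow for 0.5866 to horizon, guard not reached → x = (1.7167)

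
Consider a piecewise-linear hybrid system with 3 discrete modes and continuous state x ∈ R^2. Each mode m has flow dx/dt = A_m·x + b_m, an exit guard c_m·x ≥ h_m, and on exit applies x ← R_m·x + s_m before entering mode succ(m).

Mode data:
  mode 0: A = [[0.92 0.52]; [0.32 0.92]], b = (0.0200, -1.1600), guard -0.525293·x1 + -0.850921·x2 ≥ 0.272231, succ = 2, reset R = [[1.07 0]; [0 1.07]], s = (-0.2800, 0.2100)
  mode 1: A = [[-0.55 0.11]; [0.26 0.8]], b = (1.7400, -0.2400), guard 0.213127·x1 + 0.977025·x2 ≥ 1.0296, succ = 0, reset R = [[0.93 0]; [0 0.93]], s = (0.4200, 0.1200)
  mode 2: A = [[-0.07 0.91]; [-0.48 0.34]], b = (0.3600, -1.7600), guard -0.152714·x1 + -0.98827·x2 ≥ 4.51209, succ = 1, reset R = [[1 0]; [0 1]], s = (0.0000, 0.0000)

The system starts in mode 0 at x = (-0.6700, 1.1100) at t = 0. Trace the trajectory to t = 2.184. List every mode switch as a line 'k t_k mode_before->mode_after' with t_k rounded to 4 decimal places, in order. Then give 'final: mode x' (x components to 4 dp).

Mode 0: guard c·x = 0.2722 hit at Δt = 1.1911 (t = 1.1911), x⁻ = (-0.9992, 0.2969) → reset → x⁺ = (-1.3491, 0.5277), jump to mode 2
Mode 2: flow for 0.9929 to horizon, guard not reached → x = (-0.9643, -0.7323)

1 1.1911 0->2
final: 2 -0.9643 -0.7323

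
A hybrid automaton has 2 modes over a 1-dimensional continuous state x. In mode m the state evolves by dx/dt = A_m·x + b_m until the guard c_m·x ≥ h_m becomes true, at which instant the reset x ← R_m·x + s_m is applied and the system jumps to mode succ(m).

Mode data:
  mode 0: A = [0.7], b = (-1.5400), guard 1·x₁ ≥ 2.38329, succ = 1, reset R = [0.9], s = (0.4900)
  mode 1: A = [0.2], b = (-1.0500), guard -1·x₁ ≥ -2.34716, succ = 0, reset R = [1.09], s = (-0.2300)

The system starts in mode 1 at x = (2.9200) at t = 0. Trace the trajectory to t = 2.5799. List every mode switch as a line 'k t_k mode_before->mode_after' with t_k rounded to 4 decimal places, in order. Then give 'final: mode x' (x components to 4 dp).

1 1.0991 1->0
2 1.6075 0->1
3 2.1296 1->0
final: 0 2.3760

Mode 1: guard c·x = -2.3472 hit at Δt = 1.0991 (t = 1.0991), x⁻ = (2.3472) → reset → x⁺ = (2.3284), jump to mode 0
Mode 0: guard c·x = 2.3833 hit at Δt = 0.5084 (t = 1.6075), x⁻ = (2.3833) → reset → x⁺ = (2.6350), jump to mode 1
Mode 1: guard c·x = -2.3472 hit at Δt = 0.5221 (t = 2.1296), x⁻ = (2.3472) → reset → x⁺ = (2.3284), jump to mode 0
Mode 0: flow for 0.4503 to horizon, guard not reached → x = (2.3760)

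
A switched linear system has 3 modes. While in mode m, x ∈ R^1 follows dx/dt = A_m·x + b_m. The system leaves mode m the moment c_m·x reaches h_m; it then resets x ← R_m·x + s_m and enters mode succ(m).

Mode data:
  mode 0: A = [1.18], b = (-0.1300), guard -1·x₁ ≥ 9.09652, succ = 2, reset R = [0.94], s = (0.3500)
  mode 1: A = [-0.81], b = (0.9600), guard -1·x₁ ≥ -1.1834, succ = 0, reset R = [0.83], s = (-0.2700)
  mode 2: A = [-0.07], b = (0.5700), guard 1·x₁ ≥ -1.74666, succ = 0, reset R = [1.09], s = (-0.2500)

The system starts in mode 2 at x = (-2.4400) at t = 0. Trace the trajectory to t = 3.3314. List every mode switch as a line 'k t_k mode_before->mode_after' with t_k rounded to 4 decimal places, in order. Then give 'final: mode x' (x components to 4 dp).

1 0.9680 2->0
2 2.1568 0->2
final: 2 -6.9107

Mode 2: guard c·x = -1.7467 hit at Δt = 0.9680 (t = 0.9680), x⁻ = (-1.7467) → reset → x⁺ = (-2.1539), jump to mode 0
Mode 0: guard c·x = 9.0965 hit at Δt = 1.1888 (t = 2.1568), x⁻ = (-9.0965) → reset → x⁺ = (-8.2007), jump to mode 2
Mode 2: flow for 1.1746 to horizon, guard not reached → x = (-6.9107)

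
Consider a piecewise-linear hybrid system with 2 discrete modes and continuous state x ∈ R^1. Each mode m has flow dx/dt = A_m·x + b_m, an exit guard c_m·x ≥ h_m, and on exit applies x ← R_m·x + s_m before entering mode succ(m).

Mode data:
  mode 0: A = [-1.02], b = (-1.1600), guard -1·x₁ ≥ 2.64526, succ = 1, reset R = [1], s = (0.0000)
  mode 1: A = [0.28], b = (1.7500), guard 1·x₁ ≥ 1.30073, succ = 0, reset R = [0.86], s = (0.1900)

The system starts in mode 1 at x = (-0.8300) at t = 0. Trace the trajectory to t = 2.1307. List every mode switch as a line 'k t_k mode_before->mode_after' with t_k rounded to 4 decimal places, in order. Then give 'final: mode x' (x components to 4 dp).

1 1.1841 1->0
final: 0 -0.2059

Mode 1: guard c·x = 1.3007 hit at Δt = 1.1841 (t = 1.1841), x⁻ = (1.3007) → reset → x⁺ = (1.3086), jump to mode 0
Mode 0: flow for 0.9466 to horizon, guard not reached → x = (-0.2059)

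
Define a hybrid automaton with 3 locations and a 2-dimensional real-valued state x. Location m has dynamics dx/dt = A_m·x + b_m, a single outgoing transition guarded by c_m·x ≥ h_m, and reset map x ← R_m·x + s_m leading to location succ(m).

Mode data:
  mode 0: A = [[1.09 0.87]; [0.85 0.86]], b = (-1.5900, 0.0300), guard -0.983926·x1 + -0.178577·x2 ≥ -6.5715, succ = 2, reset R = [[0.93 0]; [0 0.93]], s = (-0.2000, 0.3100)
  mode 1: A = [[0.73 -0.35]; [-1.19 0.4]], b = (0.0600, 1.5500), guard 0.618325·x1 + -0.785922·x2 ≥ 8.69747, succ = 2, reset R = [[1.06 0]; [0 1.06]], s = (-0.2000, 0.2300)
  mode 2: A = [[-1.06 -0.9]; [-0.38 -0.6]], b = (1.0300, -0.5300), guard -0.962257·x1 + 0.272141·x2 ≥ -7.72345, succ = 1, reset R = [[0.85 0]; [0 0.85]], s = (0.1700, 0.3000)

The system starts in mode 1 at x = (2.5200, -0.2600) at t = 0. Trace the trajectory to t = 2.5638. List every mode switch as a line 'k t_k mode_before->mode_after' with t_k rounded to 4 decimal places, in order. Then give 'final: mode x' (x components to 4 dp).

Mode 1: guard c·x = 8.6975 hit at Δt = 1.1593 (t = 1.1593), x⁻ = (7.1371, -5.4515) → reset → x⁺ = (7.3653, -5.5486), jump to mode 2
Mode 2: guard c·x = -7.7234 hit at Δt = 0.6724 (t = 1.8317), x⁻ = (6.4878, -5.4404) → reset → x⁺ = (5.6846, -4.3243), jump to mode 1
Mode 1: guard c·x = 8.6975 hit at Δt = 0.1766 (t = 2.0083), x⁻ = (6.8064, -5.7116) → reset → x⁺ = (7.0148, -5.8243), jump to mode 2
Mode 2: flow for 0.5555 to horizon, guard not reached → x = (6.4873, -5.6300)

1 1.1593 1->2
2 1.8317 2->1
3 2.0083 1->2
final: 2 6.4873 -5.6300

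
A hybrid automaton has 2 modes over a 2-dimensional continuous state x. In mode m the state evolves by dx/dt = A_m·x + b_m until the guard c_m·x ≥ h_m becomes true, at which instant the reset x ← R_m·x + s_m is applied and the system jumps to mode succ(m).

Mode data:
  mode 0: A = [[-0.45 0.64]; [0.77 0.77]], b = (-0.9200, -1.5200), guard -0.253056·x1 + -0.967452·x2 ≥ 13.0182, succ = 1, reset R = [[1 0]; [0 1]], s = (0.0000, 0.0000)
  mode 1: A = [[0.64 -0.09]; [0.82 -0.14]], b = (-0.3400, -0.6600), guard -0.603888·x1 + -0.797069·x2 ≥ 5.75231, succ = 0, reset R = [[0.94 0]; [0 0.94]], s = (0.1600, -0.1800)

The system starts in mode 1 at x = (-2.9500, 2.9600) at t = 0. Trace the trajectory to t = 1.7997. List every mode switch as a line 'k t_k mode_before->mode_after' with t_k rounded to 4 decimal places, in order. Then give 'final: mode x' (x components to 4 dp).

1 1.1155 1->0
final: 0 -7.1971 -9.4983

Mode 1: guard c·x = 5.7523 hit at Δt = 1.1155 (t = 1.1155), x⁻ = (-6.7138, -2.1302) → reset → x⁺ = (-6.1510, -2.1824), jump to mode 0
Mode 0: flow for 0.6842 to horizon, guard not reached → x = (-7.1971, -9.4983)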